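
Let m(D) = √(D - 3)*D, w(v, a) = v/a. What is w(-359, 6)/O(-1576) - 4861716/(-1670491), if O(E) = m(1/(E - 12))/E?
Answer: 4861716/1670491 + 898464992*I*√1891705/14295 ≈ 2.9104 + 8.6446e+7*I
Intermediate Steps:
m(D) = D*√(-3 + D) (m(D) = √(-3 + D)*D = D*√(-3 + D))
O(E) = √(-3 + 1/(-12 + E))/(E*(-12 + E)) (O(E) = (√(-3 + 1/(E - 12))/(E - 12))/E = (√(-3 + 1/(-12 + E))/(-12 + E))/E = √(-3 + 1/(-12 + E))/(E*(-12 + E)))
w(-359, 6)/O(-1576) - 4861716/(-1670491) = (-359/6)/((√((37 - 3*(-1576))/(-12 - 1576))/((-1576)*(-12 - 1576)))) - 4861716/(-1670491) = (-359*⅙)/((-1/1576*√((37 + 4728)/(-1588))/(-1588))) - 4861716*(-1/1670491) = -359*(-5005376*I*√1891705/4765)/6 + 4861716/1670491 = -(-898464992)*I*√1891705/14295 + 4861716/1670491 = 898464992*I*√1891705/14295 + 4861716/1670491 = 4861716/1670491 + 898464992*I*√1891705/14295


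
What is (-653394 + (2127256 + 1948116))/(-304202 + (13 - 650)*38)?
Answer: -1710989/164204 ≈ -10.420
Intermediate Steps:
(-653394 + (2127256 + 1948116))/(-304202 + (13 - 650)*38) = (-653394 + 4075372)/(-304202 - 637*38) = 3421978/(-304202 - 24206) = 3421978/(-328408) = 3421978*(-1/328408) = -1710989/164204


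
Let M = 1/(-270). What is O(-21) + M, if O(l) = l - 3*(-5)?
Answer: -1621/270 ≈ -6.0037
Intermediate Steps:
O(l) = 15 + l (O(l) = l + 15 = 15 + l)
M = -1/270 ≈ -0.0037037
O(-21) + M = (15 - 21) - 1/270 = -6 - 1/270 = -1621/270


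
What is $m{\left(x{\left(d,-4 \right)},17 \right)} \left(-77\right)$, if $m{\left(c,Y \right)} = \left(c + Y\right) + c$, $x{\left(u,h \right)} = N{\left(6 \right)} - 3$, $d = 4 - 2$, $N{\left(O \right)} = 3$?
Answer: $-1309$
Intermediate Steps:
$d = 2$
$x{\left(u,h \right)} = 0$ ($x{\left(u,h \right)} = 3 - 3 = 0$)
$m{\left(c,Y \right)} = Y + 2 c$ ($m{\left(c,Y \right)} = \left(Y + c\right) + c = Y + 2 c$)
$m{\left(x{\left(d,-4 \right)},17 \right)} \left(-77\right) = \left(17 + 2 \cdot 0\right) \left(-77\right) = \left(17 + 0\right) \left(-77\right) = 17 \left(-77\right) = -1309$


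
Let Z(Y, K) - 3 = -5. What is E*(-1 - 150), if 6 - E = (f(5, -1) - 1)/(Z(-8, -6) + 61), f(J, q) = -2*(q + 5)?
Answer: -54813/59 ≈ -929.03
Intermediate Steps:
Z(Y, K) = -2 (Z(Y, K) = 3 - 5 = -2)
f(J, q) = -10 - 2*q (f(J, q) = -2*(5 + q) = -10 - 2*q)
E = 363/59 (E = 6 - ((-10 - 2*(-1)) - 1)/(-2 + 61) = 6 - ((-10 + 2) - 1)/59 = 6 - (-8 - 1)/59 = 6 - (-9)/59 = 6 - 1*(-9/59) = 6 + 9/59 = 363/59 ≈ 6.1525)
E*(-1 - 150) = 363*(-1 - 150)/59 = (363/59)*(-151) = -54813/59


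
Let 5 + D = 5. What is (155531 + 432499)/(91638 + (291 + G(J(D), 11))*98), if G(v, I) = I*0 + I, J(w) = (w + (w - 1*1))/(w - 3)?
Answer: 294015/60617 ≈ 4.8504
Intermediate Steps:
D = 0 (D = -5 + 5 = 0)
J(w) = (-1 + 2*w)/(-3 + w) (J(w) = (w + (w - 1))/(-3 + w) = (w + (-1 + w))/(-3 + w) = (-1 + 2*w)/(-3 + w))
G(v, I) = I (G(v, I) = 0 + I = I)
(155531 + 432499)/(91638 + (291 + G(J(D), 11))*98) = (155531 + 432499)/(91638 + (291 + 11)*98) = 588030/(91638 + 302*98) = 588030/(91638 + 29596) = 588030/121234 = 588030*(1/121234) = 294015/60617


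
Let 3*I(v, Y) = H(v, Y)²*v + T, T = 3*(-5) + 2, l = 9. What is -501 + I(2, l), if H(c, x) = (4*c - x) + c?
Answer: -1514/3 ≈ -504.67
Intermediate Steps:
H(c, x) = -x + 5*c (H(c, x) = (-x + 4*c) + c = -x + 5*c)
T = -13 (T = -15 + 2 = -13)
I(v, Y) = -13/3 + v*(-Y + 5*v)²/3 (I(v, Y) = ((-Y + 5*v)²*v - 13)/3 = (v*(-Y + 5*v)² - 13)/3 = (-13 + v*(-Y + 5*v)²)/3 = -13/3 + v*(-Y + 5*v)²/3)
-501 + I(2, l) = -501 + (-13/3 + (⅓)*2*(9 - 5*2)²) = -501 + (-13/3 + (⅓)*2*(9 - 10)²) = -501 + (-13/3 + (⅓)*2*(-1)²) = -501 + (-13/3 + (⅓)*2*1) = -501 + (-13/3 + ⅔) = -501 - 11/3 = -1514/3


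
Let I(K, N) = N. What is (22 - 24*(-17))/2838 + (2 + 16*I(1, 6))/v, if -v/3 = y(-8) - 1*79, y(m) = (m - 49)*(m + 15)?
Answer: 578/2629 ≈ 0.21986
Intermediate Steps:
y(m) = (-49 + m)*(15 + m)
v = 1434 (v = -3*((-735 + (-8)**2 - 34*(-8)) - 1*79) = -3*((-735 + 64 + 272) - 79) = -3*(-399 - 79) = -3*(-478) = 1434)
(22 - 24*(-17))/2838 + (2 + 16*I(1, 6))/v = (22 - 24*(-17))/2838 + (2 + 16*6)/1434 = (22 + 408)*(1/2838) + (2 + 96)*(1/1434) = 430*(1/2838) + 98*(1/1434) = 5/33 + 49/717 = 578/2629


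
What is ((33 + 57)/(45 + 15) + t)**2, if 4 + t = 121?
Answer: 56169/4 ≈ 14042.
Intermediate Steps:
t = 117 (t = -4 + 121 = 117)
((33 + 57)/(45 + 15) + t)**2 = ((33 + 57)/(45 + 15) + 117)**2 = (90/60 + 117)**2 = (90*(1/60) + 117)**2 = (3/2 + 117)**2 = (237/2)**2 = 56169/4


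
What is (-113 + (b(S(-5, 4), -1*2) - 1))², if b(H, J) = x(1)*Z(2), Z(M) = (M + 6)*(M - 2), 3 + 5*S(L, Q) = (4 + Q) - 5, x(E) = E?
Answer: 12996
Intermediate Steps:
S(L, Q) = -⅘ + Q/5 (S(L, Q) = -⅗ + ((4 + Q) - 5)/5 = -⅗ + (-1 + Q)/5 = -⅗ + (-⅕ + Q/5) = -⅘ + Q/5)
Z(M) = (-2 + M)*(6 + M) (Z(M) = (6 + M)*(-2 + M) = (-2 + M)*(6 + M))
b(H, J) = 0 (b(H, J) = 1*(-12 + 2² + 4*2) = 1*(-12 + 4 + 8) = 1*0 = 0)
(-113 + (b(S(-5, 4), -1*2) - 1))² = (-113 + (0 - 1))² = (-113 - 1)² = (-114)² = 12996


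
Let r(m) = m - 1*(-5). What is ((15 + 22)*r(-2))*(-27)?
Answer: -2997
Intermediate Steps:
r(m) = 5 + m (r(m) = m + 5 = 5 + m)
((15 + 22)*r(-2))*(-27) = ((15 + 22)*(5 - 2))*(-27) = (37*3)*(-27) = 111*(-27) = -2997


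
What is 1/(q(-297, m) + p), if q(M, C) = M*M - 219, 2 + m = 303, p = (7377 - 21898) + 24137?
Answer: 1/97606 ≈ 1.0245e-5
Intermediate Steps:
p = 9616 (p = -14521 + 24137 = 9616)
m = 301 (m = -2 + 303 = 301)
q(M, C) = -219 + M² (q(M, C) = M² - 219 = -219 + M²)
1/(q(-297, m) + p) = 1/((-219 + (-297)²) + 9616) = 1/((-219 + 88209) + 9616) = 1/(87990 + 9616) = 1/97606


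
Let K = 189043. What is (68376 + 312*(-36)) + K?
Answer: 246187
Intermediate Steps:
(68376 + 312*(-36)) + K = (68376 + 312*(-36)) + 189043 = (68376 - 11232) + 189043 = 57144 + 189043 = 246187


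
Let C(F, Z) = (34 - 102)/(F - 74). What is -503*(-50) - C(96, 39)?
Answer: 276684/11 ≈ 25153.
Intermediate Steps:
C(F, Z) = -68/(-74 + F)
-503*(-50) - C(96, 39) = -503*(-50) - (-68)/(-74 + 96) = 25150 - (-68)/22 = 25150 - 1*(-34/11) = 25150 + 34/11 = 276684/11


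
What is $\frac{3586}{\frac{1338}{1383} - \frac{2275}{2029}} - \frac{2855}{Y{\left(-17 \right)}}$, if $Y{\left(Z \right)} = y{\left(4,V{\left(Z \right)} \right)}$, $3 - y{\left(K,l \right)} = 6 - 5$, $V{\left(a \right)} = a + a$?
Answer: $- \frac{7119132523}{287682} \approx -24747.0$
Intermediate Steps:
$V{\left(a \right)} = 2 a$
$y{\left(K,l \right)} = 2$ ($y{\left(K,l \right)} = 3 - \left(6 - 5\right) = 3 - 1 = 2$)
$Y{\left(Z \right)} = 2$
$\frac{3586}{\frac{1338}{1383} - \frac{2275}{2029}} - \frac{2855}{Y{\left(-17 \right)}} = \frac{3586}{\frac{1338}{1383} - \frac{2275}{2029}} - \frac{2855}{2} = \frac{3586}{1338 \cdot \frac{1}{1383} - \frac{2275}{2029}} - \frac{2855}{2} = \frac{3586}{\frac{446}{461} - \frac{2275}{2029}} - \frac{2855}{2} = \frac{3586}{- \frac{143841}{935369}} - \frac{2855}{2} = 3586 \left(- \frac{935369}{143841}\right) - \frac{2855}{2} = - \frac{3354233234}{143841} - \frac{2855}{2} = - \frac{7119132523}{287682}$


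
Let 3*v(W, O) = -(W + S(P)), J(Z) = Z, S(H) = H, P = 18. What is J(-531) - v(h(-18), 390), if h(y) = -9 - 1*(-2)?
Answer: -1582/3 ≈ -527.33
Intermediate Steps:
h(y) = -7 (h(y) = -9 + 2 = -7)
v(W, O) = -6 - W/3 (v(W, O) = (-(W + 18))/3 = (-(18 + W))/3 = (-18 - W)/3 = -6 - W/3)
J(-531) - v(h(-18), 390) = -531 - (-6 - ⅓*(-7)) = -531 - (-6 + 7/3) = -531 - 1*(-11/3) = -531 + 11/3 = -1582/3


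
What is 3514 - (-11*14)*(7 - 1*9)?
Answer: 3206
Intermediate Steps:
3514 - (-11*14)*(7 - 1*9) = 3514 - (-154)*(7 - 9) = 3514 - (-154)*(-2) = 3514 - 1*308 = 3514 - 308 = 3206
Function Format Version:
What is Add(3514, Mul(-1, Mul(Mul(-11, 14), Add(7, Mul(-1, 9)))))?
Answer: 3206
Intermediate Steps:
Add(3514, Mul(-1, Mul(Mul(-11, 14), Add(7, Mul(-1, 9))))) = Add(3514, Mul(-1, Mul(-154, Add(7, -9)))) = Add(3514, Mul(-1, Mul(-154, -2))) = Add(3514, Mul(-1, 308)) = Add(3514, -308) = 3206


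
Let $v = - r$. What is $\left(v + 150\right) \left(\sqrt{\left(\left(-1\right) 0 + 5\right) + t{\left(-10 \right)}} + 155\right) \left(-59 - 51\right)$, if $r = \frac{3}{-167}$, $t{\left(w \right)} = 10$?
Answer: $- \frac{427153650}{167} - \frac{2755830 \sqrt{15}}{167} \approx -2.6217 \cdot 10^{6}$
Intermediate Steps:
$r = - \frac{3}{167}$ ($r = 3 \left(- \frac{1}{167}\right) = - \frac{3}{167} \approx -0.017964$)
$v = \frac{3}{167}$ ($v = \left(-1\right) \left(- \frac{3}{167}\right) = \frac{3}{167} \approx 0.017964$)
$\left(v + 150\right) \left(\sqrt{\left(\left(-1\right) 0 + 5\right) + t{\left(-10 \right)}} + 155\right) \left(-59 - 51\right) = \left(\frac{3}{167} + 150\right) \left(\sqrt{\left(\left(-1\right) 0 + 5\right) + 10} + 155\right) \left(-59 - 51\right) = \frac{25053 \left(\sqrt{\left(0 + 5\right) + 10} + 155\right) \left(-110\right)}{167} = \frac{25053 \left(\sqrt{5 + 10} + 155\right) \left(-110\right)}{167} = \frac{25053 \left(\sqrt{15} + 155\right) \left(-110\right)}{167} = \frac{25053 \left(155 + \sqrt{15}\right) \left(-110\right)}{167} = \frac{25053 \left(-17050 - 110 \sqrt{15}\right)}{167} = - \frac{427153650}{167} - \frac{2755830 \sqrt{15}}{167}$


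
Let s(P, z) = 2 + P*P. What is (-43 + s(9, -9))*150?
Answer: 6000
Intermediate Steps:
s(P, z) = 2 + P²
(-43 + s(9, -9))*150 = (-43 + (2 + 9²))*150 = (-43 + (2 + 81))*150 = (-43 + 83)*150 = 40*150 = 6000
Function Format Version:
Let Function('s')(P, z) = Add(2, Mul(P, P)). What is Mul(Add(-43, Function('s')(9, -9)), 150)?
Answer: 6000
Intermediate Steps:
Function('s')(P, z) = Add(2, Pow(P, 2))
Mul(Add(-43, Function('s')(9, -9)), 150) = Mul(Add(-43, Add(2, Pow(9, 2))), 150) = Mul(Add(-43, Add(2, 81)), 150) = Mul(Add(-43, 83), 150) = Mul(40, 150) = 6000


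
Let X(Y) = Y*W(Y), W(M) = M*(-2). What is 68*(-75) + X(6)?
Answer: -5172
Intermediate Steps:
W(M) = -2*M
X(Y) = -2*Y**2 (X(Y) = Y*(-2*Y) = -2*Y**2)
68*(-75) + X(6) = 68*(-75) - 2*6**2 = -5100 - 2*36 = -5100 - 72 = -5172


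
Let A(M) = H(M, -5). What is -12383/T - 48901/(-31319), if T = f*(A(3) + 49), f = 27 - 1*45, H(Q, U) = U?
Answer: 426552769/24804648 ≈ 17.196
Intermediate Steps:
f = -18 (f = 27 - 45 = -18)
A(M) = -5
T = -792 (T = -18*(-5 + 49) = -18*44 = -792)
-12383/T - 48901/(-31319) = -12383/(-792) - 48901/(-31319) = -12383*(-1/792) - 48901*(-1/31319) = 12383/792 + 48901/31319 = 426552769/24804648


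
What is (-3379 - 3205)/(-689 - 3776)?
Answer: 6584/4465 ≈ 1.4746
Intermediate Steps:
(-3379 - 3205)/(-689 - 3776) = -6584/(-4465) = -6584*(-1/4465) = 6584/4465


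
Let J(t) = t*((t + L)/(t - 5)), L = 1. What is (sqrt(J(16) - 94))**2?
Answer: -762/11 ≈ -69.273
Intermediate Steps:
J(t) = t*(1 + t)/(-5 + t) (J(t) = t*((t + 1)/(t - 5)) = t*((1 + t)/(-5 + t)) = t*(1 + t)/(-5 + t))
(sqrt(J(16) - 94))**2 = (sqrt(16*(1 + 16)/(-5 + 16) - 94))**2 = (sqrt(16*17/11 - 94))**2 = (sqrt(16*(1/11)*17 - 94))**2 = (sqrt(272/11 - 94))**2 = (sqrt(-762/11))**2 = (I*sqrt(8382)/11)**2 = -762/11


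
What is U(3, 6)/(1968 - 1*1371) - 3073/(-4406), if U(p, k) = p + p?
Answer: 620339/876794 ≈ 0.70751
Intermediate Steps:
U(p, k) = 2*p
U(3, 6)/(1968 - 1*1371) - 3073/(-4406) = (2*3)/(1968 - 1*1371) - 3073/(-4406) = 6/(1968 - 1371) - 3073*(-1/4406) = 6/597 + 3073/4406 = 6*(1/597) + 3073/4406 = 2/199 + 3073/4406 = 620339/876794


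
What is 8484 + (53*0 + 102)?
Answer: 8586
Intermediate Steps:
8484 + (53*0 + 102) = 8484 + (0 + 102) = 8484 + 102 = 8586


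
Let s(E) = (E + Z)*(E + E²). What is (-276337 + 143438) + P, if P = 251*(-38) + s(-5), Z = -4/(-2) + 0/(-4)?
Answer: -142497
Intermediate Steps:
Z = 2 (Z = -4*(-½) + 0*(-¼) = 2 + 0 = 2)
s(E) = (2 + E)*(E + E²) (s(E) = (E + 2)*(E + E²) = (2 + E)*(E + E²))
P = -9598 (P = 251*(-38) - 5*(2 + (-5)² + 3*(-5)) = -9538 - 5*(2 + 25 - 15) = -9538 - 5*12 = -9538 - 60 = -9598)
(-276337 + 143438) + P = (-276337 + 143438) - 9598 = -132899 - 9598 = -142497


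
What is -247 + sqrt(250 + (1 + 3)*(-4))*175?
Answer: -247 + 525*sqrt(26) ≈ 2430.0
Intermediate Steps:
-247 + sqrt(250 + (1 + 3)*(-4))*175 = -247 + sqrt(250 + 4*(-4))*175 = -247 + sqrt(250 - 16)*175 = -247 + sqrt(234)*175 = -247 + (3*sqrt(26))*175 = -247 + 525*sqrt(26)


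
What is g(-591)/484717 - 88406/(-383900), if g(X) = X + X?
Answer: 21199060651/93041428150 ≈ 0.22785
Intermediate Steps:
g(X) = 2*X
g(-591)/484717 - 88406/(-383900) = (2*(-591))/484717 - 88406/(-383900) = -1182*1/484717 - 88406*(-1/383900) = -1182/484717 + 44203/191950 = 21199060651/93041428150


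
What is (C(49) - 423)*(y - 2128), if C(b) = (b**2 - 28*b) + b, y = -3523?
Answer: -3701405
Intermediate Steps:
C(b) = b**2 - 27*b
(C(49) - 423)*(y - 2128) = (49*(-27 + 49) - 423)*(-3523 - 2128) = (49*22 - 423)*(-5651) = (1078 - 423)*(-5651) = 655*(-5651) = -3701405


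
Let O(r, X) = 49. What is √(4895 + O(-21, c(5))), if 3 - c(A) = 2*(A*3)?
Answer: 4*√309 ≈ 70.314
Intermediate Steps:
c(A) = 3 - 6*A (c(A) = 3 - 2*A*3 = 3 - 2*3*A = 3 - 6*A)
√(4895 + O(-21, c(5))) = √(4895 + 49) = √4944 = 4*√309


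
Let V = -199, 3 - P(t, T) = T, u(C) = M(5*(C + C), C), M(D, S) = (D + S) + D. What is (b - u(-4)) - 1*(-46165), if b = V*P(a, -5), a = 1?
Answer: 44657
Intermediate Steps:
M(D, S) = S + 2*D
u(C) = 21*C (u(C) = C + 2*(5*(C + C)) = C + 2*(5*(2*C)) = C + 2*(10*C) = C + 20*C = 21*C)
P(t, T) = 3 - T
b = -1592 (b = -199*(3 - 1*(-5)) = -199*(3 + 5) = -199*8 = -1592)
(b - u(-4)) - 1*(-46165) = (-1592 - 21*(-4)) - 1*(-46165) = (-1592 - 1*(-84)) + 46165 = (-1592 + 84) + 46165 = -1508 + 46165 = 44657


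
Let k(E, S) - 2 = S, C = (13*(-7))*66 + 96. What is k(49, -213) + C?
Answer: -6121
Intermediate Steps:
C = -5910 (C = -91*66 + 96 = -6006 + 96 = -5910)
k(E, S) = 2 + S
k(49, -213) + C = (2 - 213) - 5910 = -211 - 5910 = -6121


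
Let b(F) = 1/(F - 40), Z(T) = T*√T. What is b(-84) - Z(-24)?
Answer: -1/124 + 48*I*√6 ≈ -0.0080645 + 117.58*I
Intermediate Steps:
Z(T) = T^(3/2)
b(F) = 1/(-40 + F)
b(-84) - Z(-24) = 1/(-40 - 84) - (-24)^(3/2) = 1/(-124) - (-48)*I*√6 = -1/124 + 48*I*√6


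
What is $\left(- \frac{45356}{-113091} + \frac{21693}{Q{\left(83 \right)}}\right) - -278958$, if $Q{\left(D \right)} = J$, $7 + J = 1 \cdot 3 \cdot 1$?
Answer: $\frac{5379889351}{19668} \approx 2.7354 \cdot 10^{5}$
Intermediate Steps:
$J = -4$ ($J = -7 + 1 \cdot 3 \cdot 1 = -7 + 3 \cdot 1 = -7 + 3 = -4$)
$Q{\left(D \right)} = -4$
$\left(- \frac{45356}{-113091} + \frac{21693}{Q{\left(83 \right)}}\right) - -278958 = \left(- \frac{45356}{-113091} + \frac{21693}{-4}\right) - -278958 = \left(\left(-45356\right) \left(- \frac{1}{113091}\right) + 21693 \left(- \frac{1}{4}\right)\right) + 278958 = \left(\frac{1972}{4917} - \frac{21693}{4}\right) + 278958 = - \frac{106656593}{19668} + 278958 = \frac{5379889351}{19668}$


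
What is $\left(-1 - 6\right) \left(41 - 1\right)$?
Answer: $-280$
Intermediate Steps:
$\left(-1 - 6\right) \left(41 - 1\right) = \left(-1 - 6\right) 40 = \left(-7\right) 40 = -280$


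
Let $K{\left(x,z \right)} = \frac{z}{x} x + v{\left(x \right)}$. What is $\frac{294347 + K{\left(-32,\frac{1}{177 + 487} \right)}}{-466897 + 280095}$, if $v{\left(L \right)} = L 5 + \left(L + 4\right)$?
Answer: $- \frac{17756507}{11276048} \approx -1.5747$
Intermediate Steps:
$v{\left(L \right)} = 4 + 6 L$ ($v{\left(L \right)} = 5 L + \left(4 + L\right) = 4 + 6 L$)
$K{\left(x,z \right)} = 4 + z + 6 x$ ($K{\left(x,z \right)} = \frac{z}{x} x + \left(4 + 6 x\right) = z + \left(4 + 6 x\right) = 4 + z + 6 x$)
$\frac{294347 + K{\left(-32,\frac{1}{177 + 487} \right)}}{-466897 + 280095} = \frac{294347 + \left(4 + \frac{1}{177 + 487} + 6 \left(-32\right)\right)}{-466897 + 280095} = \frac{294347 + \left(4 + \frac{1}{664} - 192\right)}{-186802} = \left(294347 + \left(4 + \frac{1}{664} - 192\right)\right) \left(- \frac{1}{186802}\right) = \left(294347 - \frac{124831}{664}\right) \left(- \frac{1}{186802}\right) = \frac{195321577}{664} \left(- \frac{1}{186802}\right) = - \frac{17756507}{11276048}$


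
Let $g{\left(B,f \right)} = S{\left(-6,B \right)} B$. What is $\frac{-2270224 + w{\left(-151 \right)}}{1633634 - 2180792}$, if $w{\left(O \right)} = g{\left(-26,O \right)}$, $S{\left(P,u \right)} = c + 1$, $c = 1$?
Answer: $\frac{1135138}{273579} \approx 4.1492$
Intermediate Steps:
$S{\left(P,u \right)} = 2$ ($S{\left(P,u \right)} = 1 + 1 = 2$)
$g{\left(B,f \right)} = 2 B$
$w{\left(O \right)} = -52$ ($w{\left(O \right)} = 2 \left(-26\right) = -52$)
$\frac{-2270224 + w{\left(-151 \right)}}{1633634 - 2180792} = \frac{-2270224 - 52}{1633634 - 2180792} = - \frac{2270276}{-547158} = \left(-2270276\right) \left(- \frac{1}{547158}\right) = \frac{1135138}{273579}$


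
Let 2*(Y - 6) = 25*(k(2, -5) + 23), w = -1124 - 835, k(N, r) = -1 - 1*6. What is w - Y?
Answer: -2165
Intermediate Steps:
k(N, r) = -7 (k(N, r) = -1 - 6 = -7)
w = -1959
Y = 206 (Y = 6 + (25*(-7 + 23))/2 = 6 + (25*16)/2 = 6 + (½)*400 = 6 + 200 = 206)
w - Y = -1959 - 1*206 = -1959 - 206 = -2165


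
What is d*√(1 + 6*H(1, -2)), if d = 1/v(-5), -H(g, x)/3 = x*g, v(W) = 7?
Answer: √37/7 ≈ 0.86897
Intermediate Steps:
H(g, x) = -3*g*x (H(g, x) = -3*x*g = -3*g*x)
d = ⅐ (d = 1/7 = ⅐ ≈ 0.14286)
d*√(1 + 6*H(1, -2)) = √(1 + 6*(-3*1*(-2)))/7 = √(1 + 6*6)/7 = √(1 + 36)/7 = √37/7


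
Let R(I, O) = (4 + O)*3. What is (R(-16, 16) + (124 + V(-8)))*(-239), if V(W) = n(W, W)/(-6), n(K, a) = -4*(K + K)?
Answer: -124280/3 ≈ -41427.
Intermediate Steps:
n(K, a) = -8*K
R(I, O) = 12 + 3*O
V(W) = 4*W/3 (V(W) = -8*W/(-6) = -8*W*(-⅙) = 4*W/3)
(R(-16, 16) + (124 + V(-8)))*(-239) = ((12 + 3*16) + (124 + (4/3)*(-8)))*(-239) = ((12 + 48) + (124 - 32/3))*(-239) = (60 + 340/3)*(-239) = (520/3)*(-239) = -124280/3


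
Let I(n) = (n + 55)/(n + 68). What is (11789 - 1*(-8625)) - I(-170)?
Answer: 2082113/102 ≈ 20413.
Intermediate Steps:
I(n) = (55 + n)/(68 + n)
(11789 - 1*(-8625)) - I(-170) = (11789 - 1*(-8625)) - (55 - 170)/(68 - 170) = (11789 + 8625) - (-115)/(-102) = 20414 - (-1)*(-115)/102 = 20414 - 1*115/102 = 20414 - 115/102 = 2082113/102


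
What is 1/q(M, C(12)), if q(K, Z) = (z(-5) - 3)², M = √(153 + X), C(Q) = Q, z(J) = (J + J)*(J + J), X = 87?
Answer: 1/9409 ≈ 0.00010628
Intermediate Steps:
z(J) = 4*J² (z(J) = (2*J)*(2*J) = 4*J²)
M = 4*√15 (M = √(153 + 87) = √240 = 4*√15 ≈ 15.492)
q(K, Z) = 9409 (q(K, Z) = (4*(-5)² - 3)² = (4*25 - 3)² = (100 - 3)² = 97² = 9409)
1/q(M, C(12)) = 1/9409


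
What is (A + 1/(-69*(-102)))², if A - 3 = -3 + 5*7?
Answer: 60678961561/49533444 ≈ 1225.0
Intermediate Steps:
A = 35 (A = 3 + (-3 + 5*7) = 3 + (-3 + 35) = 3 + 32 = 35)
(A + 1/(-69*(-102)))² = (35 + 1/(-69*(-102)))² = (35 - 1/69*(-1/102))² = (35 + 1/7038)² = (246331/7038)² = 60678961561/49533444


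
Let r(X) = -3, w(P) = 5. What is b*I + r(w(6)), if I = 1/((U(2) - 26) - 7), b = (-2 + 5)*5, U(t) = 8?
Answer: -18/5 ≈ -3.6000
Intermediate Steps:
b = 15 (b = 3*5 = 15)
I = -1/25 (I = 1/((8 - 26) - 7) = 1/(-18 - 7) = 1/(-25) = -1/25 ≈ -0.040000)
b*I + r(w(6)) = 15*(-1/25) - 3 = -3/5 - 3 = -18/5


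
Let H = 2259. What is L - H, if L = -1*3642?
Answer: -5901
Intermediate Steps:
L = -3642
L - H = -3642 - 1*2259 = -3642 - 2259 = -5901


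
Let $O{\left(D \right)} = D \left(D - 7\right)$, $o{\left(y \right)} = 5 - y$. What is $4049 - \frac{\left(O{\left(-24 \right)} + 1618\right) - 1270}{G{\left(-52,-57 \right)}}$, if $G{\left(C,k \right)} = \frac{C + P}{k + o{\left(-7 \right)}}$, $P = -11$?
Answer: $3269$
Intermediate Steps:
$O{\left(D \right)} = D \left(-7 + D\right)$
$G{\left(C,k \right)} = \frac{-11 + C}{12 + k}$ ($G{\left(C,k \right)} = \frac{C - 11}{k + \left(5 - -7\right)} = \frac{-11 + C}{k + \left(5 + 7\right)} = \frac{-11 + C}{k + 12} = \frac{-11 + C}{12 + k}$)
$4049 - \frac{\left(O{\left(-24 \right)} + 1618\right) - 1270}{G{\left(-52,-57 \right)}} = 4049 - \frac{\left(- 24 \left(-7 - 24\right) + 1618\right) - 1270}{\frac{1}{12 - 57} \left(-11 - 52\right)} = 4049 - \frac{\left(\left(-24\right) \left(-31\right) + 1618\right) - 1270}{\frac{1}{-45} \left(-63\right)} = 4049 - \frac{\left(744 + 1618\right) - 1270}{\left(- \frac{1}{45}\right) \left(-63\right)} = 4049 - \frac{2362 - 1270}{\frac{7}{5}} = 4049 - 1092 \cdot \frac{5}{7} = 4049 - 780 = 3269$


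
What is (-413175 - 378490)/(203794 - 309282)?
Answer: 791665/105488 ≈ 7.5048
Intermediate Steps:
(-413175 - 378490)/(203794 - 309282) = -791665/(-105488) = -791665*(-1/105488) = 791665/105488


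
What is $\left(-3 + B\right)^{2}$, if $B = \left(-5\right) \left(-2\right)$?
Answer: $49$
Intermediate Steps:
$B = 10$
$\left(-3 + B\right)^{2} = \left(-3 + 10\right)^{2} = 7^{2} = 49$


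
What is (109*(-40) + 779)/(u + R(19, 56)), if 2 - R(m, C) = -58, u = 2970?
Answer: -3581/3030 ≈ -1.1818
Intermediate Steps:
R(m, C) = 60 (R(m, C) = 2 - 1*(-58) = 2 + 58 = 60)
(109*(-40) + 779)/(u + R(19, 56)) = (109*(-40) + 779)/(2970 + 60) = (-4360 + 779)/3030 = -3581*1/3030 = -3581/3030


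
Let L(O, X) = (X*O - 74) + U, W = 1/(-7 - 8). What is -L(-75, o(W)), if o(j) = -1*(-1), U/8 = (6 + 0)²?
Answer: -139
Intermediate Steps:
U = 288 (U = 8*(6 + 0)² = 8*6² = 8*36 = 288)
W = -1/15 (W = 1/(-15) = -1/15 ≈ -0.066667)
o(j) = 1
L(O, X) = 214 + O*X (L(O, X) = (X*O - 74) + 288 = (O*X - 74) + 288 = (-74 + O*X) + 288 = 214 + O*X)
-L(-75, o(W)) = -(214 - 75*1) = -(214 - 75) = -1*139 = -139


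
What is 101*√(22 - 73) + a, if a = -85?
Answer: -85 + 101*I*√51 ≈ -85.0 + 721.28*I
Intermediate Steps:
101*√(22 - 73) + a = 101*√(22 - 73) - 85 = 101*√(-51) - 85 = 101*(I*√51) - 85 = 101*I*√51 - 85 = -85 + 101*I*√51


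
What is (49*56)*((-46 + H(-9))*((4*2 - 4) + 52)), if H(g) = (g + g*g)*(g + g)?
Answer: -206217088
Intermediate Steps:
H(g) = 2*g*(g + g²) (H(g) = (g + g²)*(2*g) = 2*g*(g + g²))
(49*56)*((-46 + H(-9))*((4*2 - 4) + 52)) = (49*56)*((-46 + 2*(-9)²*(1 - 9))*((4*2 - 4) + 52)) = 2744*((-46 + 2*81*(-8))*((8 - 4) + 52)) = 2744*((-46 - 1296)*(4 + 52)) = 2744*(-1342*56) = 2744*(-75152) = -206217088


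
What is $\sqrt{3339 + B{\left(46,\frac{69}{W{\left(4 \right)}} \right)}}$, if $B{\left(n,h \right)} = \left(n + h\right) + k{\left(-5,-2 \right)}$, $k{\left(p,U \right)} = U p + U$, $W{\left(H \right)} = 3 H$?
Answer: $\frac{\sqrt{13595}}{2} \approx 58.299$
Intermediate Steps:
$k{\left(p,U \right)} = U + U p$
$B{\left(n,h \right)} = 8 + h + n$ ($B{\left(n,h \right)} = \left(n + h\right) - 2 \left(1 - 5\right) = \left(h + n\right) - -8 = \left(h + n\right) + 8 = 8 + h + n$)
$\sqrt{3339 + B{\left(46,\frac{69}{W{\left(4 \right)}} \right)}} = \sqrt{3339 + \left(8 + \frac{69}{3 \cdot 4} + 46\right)} = \sqrt{3339 + \left(8 + \frac{69}{12} + 46\right)} = \sqrt{3339 + \left(8 + 69 \cdot \frac{1}{12} + 46\right)} = \sqrt{3339 + \left(8 + \frac{23}{4} + 46\right)} = \sqrt{3339 + \frac{239}{4}} = \sqrt{\frac{13595}{4}} = \frac{\sqrt{13595}}{2}$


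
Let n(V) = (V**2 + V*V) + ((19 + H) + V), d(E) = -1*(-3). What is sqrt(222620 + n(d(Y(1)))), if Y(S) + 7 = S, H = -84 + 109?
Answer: sqrt(222685) ≈ 471.90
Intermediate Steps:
H = 25
Y(S) = -7 + S
d(E) = 3
n(V) = 44 + V + 2*V**2 (n(V) = (V**2 + V*V) + ((19 + 25) + V) = (V**2 + V**2) + (44 + V) = 2*V**2 + (44 + V) = 44 + V + 2*V**2)
sqrt(222620 + n(d(Y(1)))) = sqrt(222620 + (44 + 3 + 2*3**2)) = sqrt(222620 + (44 + 3 + 2*9)) = sqrt(222620 + (44 + 3 + 18)) = sqrt(222620 + 65) = sqrt(222685)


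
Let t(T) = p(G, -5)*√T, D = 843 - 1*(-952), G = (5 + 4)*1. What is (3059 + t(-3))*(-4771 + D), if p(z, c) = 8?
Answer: -9103584 - 23808*I*√3 ≈ -9.1036e+6 - 41237.0*I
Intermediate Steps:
G = 9 (G = 9*1 = 9)
D = 1795 (D = 843 + 952 = 1795)
t(T) = 8*√T
(3059 + t(-3))*(-4771 + D) = (3059 + 8*√(-3))*(-4771 + 1795) = (3059 + 8*(I*√3))*(-2976) = (3059 + 8*I*√3)*(-2976) = -9103584 - 23808*I*√3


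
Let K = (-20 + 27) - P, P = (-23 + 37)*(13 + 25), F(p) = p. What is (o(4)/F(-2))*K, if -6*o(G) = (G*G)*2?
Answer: -1400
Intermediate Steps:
o(G) = -G²/3 (o(G) = -G*G*2/6 = -G²*2/6 = -G²/3)
P = 532 (P = 14*38 = 532)
K = -525 (K = (-20 + 27) - 1*532 = 7 - 532 = -525)
(o(4)/F(-2))*K = (-⅓*4²/(-2))*(-525) = (-⅓*16*(-½))*(-525) = -16/3*(-½)*(-525) = (8/3)*(-525) = -1400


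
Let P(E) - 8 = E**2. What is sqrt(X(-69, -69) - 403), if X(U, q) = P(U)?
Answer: sqrt(4366) ≈ 66.076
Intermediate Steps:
P(E) = 8 + E**2
X(U, q) = 8 + U**2
sqrt(X(-69, -69) - 403) = sqrt((8 + (-69)**2) - 403) = sqrt((8 + 4761) - 403) = sqrt(4769 - 403) = sqrt(4366)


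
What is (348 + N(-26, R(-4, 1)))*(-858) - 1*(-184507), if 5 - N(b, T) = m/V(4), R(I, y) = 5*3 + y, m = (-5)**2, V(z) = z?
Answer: -226009/2 ≈ -1.1300e+5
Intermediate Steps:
m = 25
R(I, y) = 15 + y
N(b, T) = -5/4 (N(b, T) = 5 - 25/4 = -5/4)
(348 + N(-26, R(-4, 1)))*(-858) - 1*(-184507) = (348 - 5/4)*(-858) - 1*(-184507) = (1387/4)*(-858) + 184507 = -595023/2 + 184507 = -226009/2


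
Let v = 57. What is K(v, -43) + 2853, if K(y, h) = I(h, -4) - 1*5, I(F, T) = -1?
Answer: 2847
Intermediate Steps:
K(y, h) = -6 (K(y, h) = -1 - 1*5 = -1 - 5 = -6)
K(v, -43) + 2853 = -6 + 2853 = 2847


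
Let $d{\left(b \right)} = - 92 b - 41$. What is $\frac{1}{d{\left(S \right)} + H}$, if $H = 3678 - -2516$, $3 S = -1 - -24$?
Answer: $\frac{3}{16343} \approx 0.00018356$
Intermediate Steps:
$S = \frac{23}{3}$ ($S = \frac{-1 - -24}{3} = \frac{-1 + 24}{3} = \frac{1}{3} \cdot 23 = \frac{23}{3} \approx 7.6667$)
$d{\left(b \right)} = -41 - 92 b$
$H = 6194$ ($H = 3678 + 2516 = 6194$)
$\frac{1}{d{\left(S \right)} + H} = \frac{1}{\left(-41 - \frac{2116}{3}\right) + 6194} = \frac{1}{- \frac{2239}{3} + 6194} = \frac{1}{\frac{16343}{3}} = \frac{3}{16343}$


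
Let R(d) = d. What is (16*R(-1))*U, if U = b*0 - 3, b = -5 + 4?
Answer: 48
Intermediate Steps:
b = -1
U = -3 (U = -1*0 - 3 = 0 - 3 = -3)
(16*R(-1))*U = (16*(-1))*(-3) = -16*(-3) = 48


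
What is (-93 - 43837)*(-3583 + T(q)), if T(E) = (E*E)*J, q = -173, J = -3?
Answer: 4101744100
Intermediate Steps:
T(E) = -3*E² (T(E) = (E*E)*(-3) = E²*(-3) = -3*E²)
(-93 - 43837)*(-3583 + T(q)) = (-93 - 43837)*(-3583 - 3*(-173)²) = -43930*(-3583 - 3*29929) = -43930*(-3583 - 89787) = -43930*(-93370) = 4101744100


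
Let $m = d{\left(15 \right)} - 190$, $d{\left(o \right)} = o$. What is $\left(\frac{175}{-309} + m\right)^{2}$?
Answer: $\frac{2943062500}{95481} \approx 30824.0$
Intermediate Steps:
$m = -175$ ($m = 15 - 190 = -175$)
$\left(\frac{175}{-309} + m\right)^{2} = \left(\frac{175}{-309} - 175\right)^{2} = \left(175 \left(- \frac{1}{309}\right) - 175\right)^{2} = \left(- \frac{175}{309} - 175\right)^{2} = \left(- \frac{54250}{309}\right)^{2} = \frac{2943062500}{95481}$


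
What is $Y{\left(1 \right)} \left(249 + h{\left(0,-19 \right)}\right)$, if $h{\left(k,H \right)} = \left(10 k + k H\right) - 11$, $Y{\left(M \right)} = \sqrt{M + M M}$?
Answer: $238 \sqrt{2} \approx 336.58$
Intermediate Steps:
$Y{\left(M \right)} = \sqrt{M + M^{2}}$
$h{\left(k,H \right)} = -11 + 10 k + H k$ ($h{\left(k,H \right)} = \left(10 k + H k\right) - 11 = -11 + 10 k + H k$)
$Y{\left(1 \right)} \left(249 + h{\left(0,-19 \right)}\right) = \sqrt{1 \left(1 + 1\right)} \left(249 - 11\right) = \sqrt{1 \cdot 2} \left(249 + \left(-11 + 0 + 0\right)\right) = \sqrt{2} \left(249 - 11\right) = \sqrt{2} \cdot 238 = 238 \sqrt{2}$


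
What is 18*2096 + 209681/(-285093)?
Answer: 10755779023/285093 ≈ 37727.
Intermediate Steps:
18*2096 + 209681/(-285093) = 37728 + 209681*(-1/285093) = 37728 - 209681/285093 = 10755779023/285093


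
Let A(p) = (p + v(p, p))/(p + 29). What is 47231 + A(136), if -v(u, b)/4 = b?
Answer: 2597569/55 ≈ 47229.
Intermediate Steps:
v(u, b) = -4*b
A(p) = -3*p/(29 + p) (A(p) = (p - 4*p)/(p + 29) = (-3*p)/(29 + p) = -3*p/(29 + p))
47231 + A(136) = 47231 - 3*136/(29 + 136) = 47231 - 3*136/165 = 47231 - 3*136*1/165 = 47231 - 136/55 = 2597569/55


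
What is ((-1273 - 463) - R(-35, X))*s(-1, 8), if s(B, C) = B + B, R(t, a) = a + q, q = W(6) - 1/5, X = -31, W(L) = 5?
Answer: 17098/5 ≈ 3419.6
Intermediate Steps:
q = 24/5 (q = 5 - 1/5 = 5 - 1*⅕ = 5 - ⅕ = 24/5 ≈ 4.8000)
R(t, a) = 24/5 + a (R(t, a) = a + 24/5 = 24/5 + a)
s(B, C) = 2*B
((-1273 - 463) - R(-35, X))*s(-1, 8) = ((-1273 - 463) - (24/5 - 31))*(2*(-1)) = (-1736 - 1*(-131/5))*(-2) = (-1736 + 131/5)*(-2) = -8549/5*(-2) = 17098/5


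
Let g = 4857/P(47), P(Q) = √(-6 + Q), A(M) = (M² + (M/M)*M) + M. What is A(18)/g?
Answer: 120*√41/1619 ≈ 0.47460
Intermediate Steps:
A(M) = M² + 2*M (A(M) = (M² + 1*M) + M = (M² + M) + M = (M + M²) + M = M² + 2*M)
g = 4857*√41/41 (g = 4857/(√(-6 + 47)) = 4857/(√41) = 4857*(√41/41) = 4857*√41/41 ≈ 758.54)
A(18)/g = (18*(2 + 18))/((4857*√41/41)) = (18*20)*(√41/4857) = 360*(√41/4857) = 120*√41/1619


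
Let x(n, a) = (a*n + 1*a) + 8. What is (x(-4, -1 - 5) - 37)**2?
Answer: 121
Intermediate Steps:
x(n, a) = 8 + a + a*n (x(n, a) = (a*n + a) + 8 = (a + a*n) + 8 = 8 + a + a*n)
(x(-4, -1 - 5) - 37)**2 = ((8 + (-1 - 5) + (-1 - 5)*(-4)) - 37)**2 = ((8 - 6 - 6*(-4)) - 37)**2 = ((8 - 6 + 24) - 37)**2 = (26 - 37)**2 = (-11)**2 = 121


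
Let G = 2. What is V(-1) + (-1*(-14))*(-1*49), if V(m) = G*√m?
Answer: -686 + 2*I ≈ -686.0 + 2.0*I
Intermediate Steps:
V(m) = 2*√m
V(-1) + (-1*(-14))*(-1*49) = 2*√(-1) + (-1*(-14))*(-1*49) = 2*I + 14*(-49) = 2*I - 686 = -686 + 2*I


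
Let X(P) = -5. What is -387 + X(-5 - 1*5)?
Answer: -392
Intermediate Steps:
-387 + X(-5 - 1*5) = -387 - 5 = -392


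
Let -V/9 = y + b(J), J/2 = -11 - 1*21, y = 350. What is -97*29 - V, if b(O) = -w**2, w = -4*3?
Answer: -959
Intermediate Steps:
w = -12
J = -64 (J = 2*(-11 - 1*21) = 2*(-11 - 21) = 2*(-32) = -64)
b(O) = -144 (b(O) = -1*(-12)**2 = -1*144 = -144)
V = -1854 (V = -9*(350 - 144) = -9*206 = -1854)
-97*29 - V = -97*29 - 1*(-1854) = -2813 + 1854 = -959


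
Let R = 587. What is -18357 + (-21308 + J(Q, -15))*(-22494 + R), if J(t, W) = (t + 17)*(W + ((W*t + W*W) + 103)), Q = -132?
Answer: 6243542364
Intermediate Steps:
J(t, W) = (17 + t)*(103 + W + W² + W*t) (J(t, W) = (17 + t)*(W + ((W*t + W²) + 103)) = (17 + t)*(W + ((W² + W*t) + 103)) = (17 + t)*(W + (103 + W² + W*t)) = (17 + t)*(103 + W + W² + W*t))
-18357 + (-21308 + J(Q, -15))*(-22494 + R) = -18357 + (-21308 + (1751 + 17*(-15) + 17*(-15)² + 103*(-132) - 15*(-132)² - 132*(-15)² + 18*(-15)*(-132)))*(-22494 + 587) = -18357 + (-21308 + (1751 - 255 + 17*225 - 13596 - 15*17424 - 132*225 + 35640))*(-21907) = -18357 + (-21308 + (1751 - 255 + 3825 - 13596 - 261360 - 29700 + 35640))*(-21907) = -18357 + (-21308 - 263695)*(-21907) = -18357 - 285003*(-21907) = -18357 + 6243560721 = 6243542364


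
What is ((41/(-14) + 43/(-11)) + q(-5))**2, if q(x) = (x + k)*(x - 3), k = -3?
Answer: 77492809/23716 ≈ 3267.5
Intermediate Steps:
q(x) = (-3 + x)**2 (q(x) = (x - 3)*(x - 3) = (-3 + x)*(-3 + x) = (-3 + x)**2)
((41/(-14) + 43/(-11)) + q(-5))**2 = ((41/(-14) + 43/(-11)) + (9 + (-5)**2 - 6*(-5)))**2 = ((41*(-1/14) + 43*(-1/11)) + (9 + 25 + 30))**2 = ((-41/14 - 43/11) + 64)**2 = (-1053/154 + 64)**2 = (8803/154)**2 = 77492809/23716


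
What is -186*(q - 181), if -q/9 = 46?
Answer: 110670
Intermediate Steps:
q = -414 (q = -9*46 = -414)
-186*(q - 181) = -186*(-414 - 181) = -186*(-595) = 110670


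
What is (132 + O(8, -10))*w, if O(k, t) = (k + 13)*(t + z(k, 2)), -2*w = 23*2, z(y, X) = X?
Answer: 828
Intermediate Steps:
w = -23 (w = -23*2/2 = -½*46 = -23)
O(k, t) = (2 + t)*(13 + k) (O(k, t) = (k + 13)*(t + 2) = (13 + k)*(2 + t) = (2 + t)*(13 + k))
(132 + O(8, -10))*w = (132 + (26 + 2*8 + 13*(-10) + 8*(-10)))*(-23) = (132 + (26 + 16 - 130 - 80))*(-23) = (132 - 168)*(-23) = -36*(-23) = 828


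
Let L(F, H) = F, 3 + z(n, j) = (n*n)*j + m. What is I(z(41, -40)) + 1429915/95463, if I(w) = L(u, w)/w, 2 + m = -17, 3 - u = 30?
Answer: 96181520231/6421032306 ≈ 14.979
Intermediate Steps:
u = -27 (u = 3 - 1*30 = 3 - 30 = -27)
m = -19 (m = -2 - 17 = -19)
z(n, j) = -22 + j*n² (z(n, j) = -3 + ((n*n)*j - 19) = -3 + (n²*j - 19) = -3 + (j*n² - 19) = -3 + (-19 + j*n²) = -22 + j*n²)
I(w) = -27/w
I(z(41, -40)) + 1429915/95463 = -27/(-22 - 40*41²) + 1429915/95463 = -27/(-22 - 40*1681) + 1429915*(1/95463) = -27/(-22 - 67240) + 1429915/95463 = -27/(-67262) + 1429915/95463 = -27*(-1/67262) + 1429915/95463 = 27/67262 + 1429915/95463 = 96181520231/6421032306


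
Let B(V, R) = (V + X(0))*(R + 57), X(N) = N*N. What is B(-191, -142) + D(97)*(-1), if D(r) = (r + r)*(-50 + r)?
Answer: 7117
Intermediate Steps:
X(N) = N²
D(r) = 2*r*(-50 + r) (D(r) = (2*r)*(-50 + r) = 2*r*(-50 + r))
B(V, R) = V*(57 + R) (B(V, R) = (V + 0²)*(R + 57) = (V + 0)*(57 + R) = V*(57 + R))
B(-191, -142) + D(97)*(-1) = -191*(57 - 142) + (2*97*(-50 + 97))*(-1) = -191*(-85) + (2*97*47)*(-1) = 16235 + 9118*(-1) = 16235 - 9118 = 7117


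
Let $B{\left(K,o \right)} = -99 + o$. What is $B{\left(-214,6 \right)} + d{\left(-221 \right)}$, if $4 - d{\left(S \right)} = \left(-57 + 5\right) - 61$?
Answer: $24$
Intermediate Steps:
$d{\left(S \right)} = 117$ ($d{\left(S \right)} = 4 - \left(\left(-57 + 5\right) - 61\right) = 4 - \left(-52 - 61\right) = 4 - -113 = 4 + 113 = 117$)
$B{\left(-214,6 \right)} + d{\left(-221 \right)} = \left(-99 + 6\right) + 117 = -93 + 117 = 24$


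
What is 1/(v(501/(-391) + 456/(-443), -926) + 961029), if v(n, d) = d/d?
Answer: 1/961030 ≈ 1.0405e-6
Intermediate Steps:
v(n, d) = 1
1/(v(501/(-391) + 456/(-443), -926) + 961029) = 1/(1 + 961029) = 1/961030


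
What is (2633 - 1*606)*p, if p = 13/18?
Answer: 26351/18 ≈ 1463.9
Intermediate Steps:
p = 13/18 (p = 13*(1/18) = 13/18 ≈ 0.72222)
(2633 - 1*606)*p = (2633 - 1*606)*(13/18) = (2633 - 606)*(13/18) = 2027*(13/18) = 26351/18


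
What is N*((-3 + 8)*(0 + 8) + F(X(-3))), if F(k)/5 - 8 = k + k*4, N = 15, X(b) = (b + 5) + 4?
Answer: 3450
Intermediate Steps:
X(b) = 9 + b (X(b) = (5 + b) + 4 = 9 + b)
F(k) = 40 + 25*k (F(k) = 40 + 5*(k + k*4) = 40 + 5*(k + 4*k) = 40 + 5*(5*k) = 40 + 25*k)
N*((-3 + 8)*(0 + 8) + F(X(-3))) = 15*((-3 + 8)*(0 + 8) + (40 + 25*(9 - 3))) = 15*(5*8 + (40 + 25*6)) = 15*(40 + (40 + 150)) = 15*(40 + 190) = 15*230 = 3450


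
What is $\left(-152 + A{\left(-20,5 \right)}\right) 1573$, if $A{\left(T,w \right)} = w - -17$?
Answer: $-204490$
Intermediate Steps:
$A{\left(T,w \right)} = 17 + w$ ($A{\left(T,w \right)} = w + 17 = 17 + w$)
$\left(-152 + A{\left(-20,5 \right)}\right) 1573 = \left(-152 + \left(17 + 5\right)\right) 1573 = \left(-152 + 22\right) 1573 = \left(-130\right) 1573 = -204490$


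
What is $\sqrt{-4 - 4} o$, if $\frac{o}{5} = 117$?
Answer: $1170 i \sqrt{2} \approx 1654.6 i$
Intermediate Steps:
$o = 585$ ($o = 5 \cdot 117 = 585$)
$\sqrt{-4 - 4} o = \sqrt{-4 - 4} \cdot 585 = \sqrt{-8} \cdot 585 = 2 i \sqrt{2} \cdot 585 = 1170 i \sqrt{2}$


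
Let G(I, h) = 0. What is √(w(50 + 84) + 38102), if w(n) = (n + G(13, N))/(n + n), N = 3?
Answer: √152410/2 ≈ 195.20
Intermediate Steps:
w(n) = ½ (w(n) = (n + 0)/(n + n) = n/((2*n)) = n*(1/(2*n)) = ½)
√(w(50 + 84) + 38102) = √(½ + 38102) = √(76205/2) = √152410/2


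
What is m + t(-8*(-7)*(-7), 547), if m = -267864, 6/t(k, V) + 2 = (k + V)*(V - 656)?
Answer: -4526098014/16897 ≈ -2.6786e+5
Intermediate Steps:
t(k, V) = 6/(-2 + (-656 + V)*(V + k)) (t(k, V) = 6/(-2 + (k + V)*(V - 656)) = 6/(-2 + (V + k)*(-656 + V)) = 6/(-2 + (-656 + V)*(V + k)))
m + t(-8*(-7)*(-7), 547) = -267864 + 6/(-2 + 547² - 656*547 - 656*(-8*(-7))*(-7) + 547*(-8*(-7)*(-7))) = -267864 + 6/(-2 + 299209 - 358832 - 36736*(-7) + 547*(56*(-7))) = -267864 + 6/(-2 + 299209 - 358832 - 656*(-392) + 547*(-392)) = -267864 + 6/(-2 + 299209 - 358832 + 257152 - 214424) = -267864 + 6/(-16897) = -267864 + 6*(-1/16897) = -267864 - 6/16897 = -4526098014/16897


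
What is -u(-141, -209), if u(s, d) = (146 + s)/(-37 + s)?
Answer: 5/178 ≈ 0.028090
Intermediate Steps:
u(s, d) = (146 + s)/(-37 + s)
-u(-141, -209) = -(146 - 141)/(-37 - 141) = -5/(-178) = -(-1)*5/178 = -1*(-5/178) = 5/178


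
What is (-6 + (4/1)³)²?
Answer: 3364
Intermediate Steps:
(-6 + (4/1)³)² = (-6 + (4*1)³)² = (-6 + 4³)² = (-6 + 64)² = 58² = 3364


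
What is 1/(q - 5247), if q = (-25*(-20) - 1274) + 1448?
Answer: -1/4573 ≈ -0.00021867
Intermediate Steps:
q = 674 (q = (500 - 1274) + 1448 = -774 + 1448 = 674)
1/(q - 5247) = 1/(674 - 5247) = 1/(-4573) = -1/4573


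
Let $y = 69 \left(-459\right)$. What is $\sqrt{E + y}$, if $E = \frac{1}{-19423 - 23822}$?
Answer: $\frac{2 i \sqrt{1712015495}}{465} \approx 177.96 i$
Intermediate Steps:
$y = -31671$
$E = - \frac{1}{43245}$ ($E = \frac{1}{-43245} = - \frac{1}{43245} \approx -2.3124 \cdot 10^{-5}$)
$\sqrt{E + y} = \sqrt{- \frac{1}{43245} - 31671} = \sqrt{- \frac{1369612396}{43245}} = \frac{2 i \sqrt{1712015495}}{465}$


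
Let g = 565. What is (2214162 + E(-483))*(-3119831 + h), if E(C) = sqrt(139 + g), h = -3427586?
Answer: -14497041919554 - 52379336*sqrt(11) ≈ -1.4497e+13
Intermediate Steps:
E(C) = 8*sqrt(11) (E(C) = sqrt(139 + 565) = sqrt(704) = 8*sqrt(11))
(2214162 + E(-483))*(-3119831 + h) = (2214162 + 8*sqrt(11))*(-3119831 - 3427586) = (2214162 + 8*sqrt(11))*(-6547417) = -14497041919554 - 52379336*sqrt(11)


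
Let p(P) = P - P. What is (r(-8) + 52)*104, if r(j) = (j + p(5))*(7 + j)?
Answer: 6240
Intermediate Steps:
p(P) = 0
r(j) = j*(7 + j) (r(j) = (j + 0)*(7 + j) = j*(7 + j))
(r(-8) + 52)*104 = (-8*(7 - 8) + 52)*104 = (-8*(-1) + 52)*104 = (8 + 52)*104 = 60*104 = 6240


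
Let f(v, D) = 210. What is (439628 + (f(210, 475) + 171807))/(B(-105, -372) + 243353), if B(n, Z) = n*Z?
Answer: 611645/282413 ≈ 2.1658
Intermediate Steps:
B(n, Z) = Z*n
(439628 + (f(210, 475) + 171807))/(B(-105, -372) + 243353) = (439628 + (210 + 171807))/(-372*(-105) + 243353) = (439628 + 172017)/(39060 + 243353) = 611645/282413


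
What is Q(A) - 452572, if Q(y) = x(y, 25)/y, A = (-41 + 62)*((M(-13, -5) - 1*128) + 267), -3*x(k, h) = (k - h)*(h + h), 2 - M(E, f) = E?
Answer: -2195506997/4851 ≈ -4.5259e+5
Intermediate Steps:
M(E, f) = 2 - E
x(k, h) = -2*h*(k - h)/3 (x(k, h) = -(k - h)*(h + h)/3 = -(k - h)*2*h/3 = -2*h*(k - h)/3)
A = 3234 (A = (-41 + 62)*(((2 - 1*(-13)) - 1*128) + 267) = 21*(((2 + 13) - 128) + 267) = 21*((15 - 128) + 267) = 21*(-113 + 267) = 21*154 = 3234)
Q(y) = (1250/3 - 50*y/3)/y (Q(y) = ((⅔)*25*(25 - y))/y = (1250/3 - 50*y/3)/y)
Q(A) - 452572 = (50/3)*(25 - 1*3234)/3234 - 452572 = (50/3)*(1/3234)*(25 - 3234) - 452572 = (50/3)*(1/3234)*(-3209) - 452572 = -80225/4851 - 452572 = -2195506997/4851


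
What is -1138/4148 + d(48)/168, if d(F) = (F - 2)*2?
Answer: 5951/21777 ≈ 0.27327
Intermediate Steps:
d(F) = -4 + 2*F (d(F) = (-2 + F)*2 = -4 + 2*F)
-1138/4148 + d(48)/168 = -1138/4148 + (-4 + 2*48)/168 = -1138*1/4148 + (-4 + 96)*(1/168) = -569/2074 + 92*(1/168) = -569/2074 + 23/42 = 5951/21777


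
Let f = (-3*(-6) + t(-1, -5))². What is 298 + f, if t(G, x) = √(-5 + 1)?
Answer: 618 + 72*I ≈ 618.0 + 72.0*I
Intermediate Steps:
t(G, x) = 2*I (t(G, x) = √(-4) = 2*I)
f = (18 + 2*I)² (f = (-3*(-6) + 2*I)² = (18 + 2*I)² ≈ 320.0 + 72.0*I)
298 + f = 298 + (320 + 72*I) = 618 + 72*I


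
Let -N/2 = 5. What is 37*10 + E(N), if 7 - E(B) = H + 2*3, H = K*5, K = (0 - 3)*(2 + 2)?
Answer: 431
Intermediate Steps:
N = -10 (N = -2*5 = -10)
K = -12 (K = -3*4 = -12)
H = -60 (H = -12*5 = -60)
E(B) = 61 (E(B) = 7 - (-60 + 2*3) = 7 - (-60 + 6) = 7 - 1*(-54) = 7 + 54 = 61)
37*10 + E(N) = 37*10 + 61 = 370 + 61 = 431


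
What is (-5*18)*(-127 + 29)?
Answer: 8820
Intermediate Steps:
(-5*18)*(-127 + 29) = -90*(-98) = 8820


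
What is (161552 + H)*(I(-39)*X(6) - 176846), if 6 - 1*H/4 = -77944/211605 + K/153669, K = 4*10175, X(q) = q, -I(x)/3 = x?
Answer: -102828973539116324224/3613014305 ≈ -2.8461e+10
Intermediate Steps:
I(x) = -3*x
K = 40700
H = 88208011336/3613014305 (H = 24 - 4*(-77944/211605 + 40700/153669) = 24 - 4*(-373917004/3613014305) = 24 + 1495668016/3613014305 = 88208011336/3613014305 ≈ 24.414)
(161552 + H)*(I(-39)*X(6) - 176846) = (161552 + 88208011336/3613014305)*(-3*(-39)*6 - 176846) = 583777895012696*(117*6 - 176846)/3613014305 = 583777895012696*(702 - 176846)/3613014305 = (583777895012696/3613014305)*(-176144) = -102828973539116324224/3613014305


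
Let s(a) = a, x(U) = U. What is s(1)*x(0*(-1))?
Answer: 0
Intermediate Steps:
s(1)*x(0*(-1)) = 1*(0*(-1)) = 1*0 = 0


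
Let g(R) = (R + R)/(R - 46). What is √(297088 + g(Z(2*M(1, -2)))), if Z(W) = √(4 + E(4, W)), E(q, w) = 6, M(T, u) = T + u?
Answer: √(13666048 - 297090*√10)/√(46 - √10) ≈ 545.06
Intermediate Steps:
Z(W) = √10 (Z(W) = √(4 + 6) = √10)
g(R) = 2*R/(-46 + R) (g(R) = (2*R)/(-46 + R) = 2*R/(-46 + R))
√(297088 + g(Z(2*M(1, -2)))) = √(297088 + 2*√10/(-46 + √10))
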